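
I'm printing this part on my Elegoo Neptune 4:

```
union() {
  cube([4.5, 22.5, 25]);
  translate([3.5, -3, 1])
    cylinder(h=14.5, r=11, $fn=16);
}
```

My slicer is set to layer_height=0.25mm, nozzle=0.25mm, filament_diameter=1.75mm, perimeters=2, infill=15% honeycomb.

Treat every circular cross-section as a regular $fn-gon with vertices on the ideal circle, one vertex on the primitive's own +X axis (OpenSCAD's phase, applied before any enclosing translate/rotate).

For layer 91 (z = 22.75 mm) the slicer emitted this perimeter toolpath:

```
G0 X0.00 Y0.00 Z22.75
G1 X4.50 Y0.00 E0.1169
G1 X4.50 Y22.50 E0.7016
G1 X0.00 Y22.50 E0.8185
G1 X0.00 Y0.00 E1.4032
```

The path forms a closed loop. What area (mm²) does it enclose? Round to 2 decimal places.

Apply the shoelace formula to the sequence of (X, Y) vertices; enclosed area = 101.25 mm².

101.25 mm²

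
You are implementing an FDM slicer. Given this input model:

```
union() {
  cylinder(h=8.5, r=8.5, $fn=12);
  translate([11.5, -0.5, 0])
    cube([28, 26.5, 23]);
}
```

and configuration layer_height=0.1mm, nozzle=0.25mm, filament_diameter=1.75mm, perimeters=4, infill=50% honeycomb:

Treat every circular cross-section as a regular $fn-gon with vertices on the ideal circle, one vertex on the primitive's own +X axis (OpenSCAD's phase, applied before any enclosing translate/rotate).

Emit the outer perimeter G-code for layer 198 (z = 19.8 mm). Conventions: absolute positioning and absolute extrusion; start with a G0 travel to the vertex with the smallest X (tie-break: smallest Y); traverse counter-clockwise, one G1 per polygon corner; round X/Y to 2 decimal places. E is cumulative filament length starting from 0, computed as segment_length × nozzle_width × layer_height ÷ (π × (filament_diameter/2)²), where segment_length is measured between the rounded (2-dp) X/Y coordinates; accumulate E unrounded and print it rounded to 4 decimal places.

At z = 19.8 mm: the cylinder is absent (z outside [0, 8.5]); the cube at (11.5, -0.5) is present — its section is the full 28×26.5 rectangle; Combining (union): only the 28×26.5 cube at (11.5, -0.5) is present, so the union is just that shape — 1 connected region. The outline is a single polygon with 4 vertices. Extrusion per mm of travel: 0.25 × 0.1 / (π × 0.875²) = 0.010394. Accumulating E over each segment gives final E = 1.1329.

G0 X11.50 Y-0.50 Z19.80
G1 X39.50 Y-0.50 E0.2910
G1 X39.50 Y26.00 E0.5665
G1 X11.50 Y26.00 E0.8575
G1 X11.50 Y-0.50 E1.1329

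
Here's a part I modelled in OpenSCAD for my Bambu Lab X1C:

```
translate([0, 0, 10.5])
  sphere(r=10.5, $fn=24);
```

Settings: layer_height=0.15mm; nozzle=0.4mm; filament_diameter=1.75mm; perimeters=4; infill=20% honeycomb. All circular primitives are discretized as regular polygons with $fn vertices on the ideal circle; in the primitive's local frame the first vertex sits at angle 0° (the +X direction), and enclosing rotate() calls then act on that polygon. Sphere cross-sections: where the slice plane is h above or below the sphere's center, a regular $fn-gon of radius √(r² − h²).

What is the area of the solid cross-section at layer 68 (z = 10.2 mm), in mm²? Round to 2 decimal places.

At z = 10.2 mm: the r=10.5 sphere slices to a regular 24-gon of circumradius 10.496 (√(r²−h²) with h=0.3 from center) (area = (24/2)·10.496²·sin(360°/24) = 342.14 mm²). Overall, the cross-section is a single solid region. Net area = 342.14 mm².

342.14 mm²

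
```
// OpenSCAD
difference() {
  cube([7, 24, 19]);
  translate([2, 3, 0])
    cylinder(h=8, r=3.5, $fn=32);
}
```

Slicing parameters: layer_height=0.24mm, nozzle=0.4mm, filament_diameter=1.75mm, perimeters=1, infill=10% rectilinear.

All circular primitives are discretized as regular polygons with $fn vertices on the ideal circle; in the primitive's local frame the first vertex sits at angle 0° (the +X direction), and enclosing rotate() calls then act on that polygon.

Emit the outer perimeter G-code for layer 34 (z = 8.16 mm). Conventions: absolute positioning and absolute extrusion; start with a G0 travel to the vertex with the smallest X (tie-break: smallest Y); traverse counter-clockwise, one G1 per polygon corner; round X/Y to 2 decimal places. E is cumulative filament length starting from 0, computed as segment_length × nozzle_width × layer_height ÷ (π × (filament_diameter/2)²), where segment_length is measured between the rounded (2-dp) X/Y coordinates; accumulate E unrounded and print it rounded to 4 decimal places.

G0 X0.00 Y0.00 Z8.16
G1 X7.00 Y0.00 E0.2794
G1 X7.00 Y24.00 E1.2373
G1 X0.00 Y24.00 E1.5167
G1 X0.00 Y0.00 E2.4746

At z = 8.16 mm: the cube is present — its section is the full 7×24 rectangle; the cylinder at (2, 3) does not reach this height (z outside [0, 8]); Taking the first minus the rest: none of the subtracted shapes is present at this height, so the 7×24 cube is unchanged — 1 connected region. The outline is a single polygon with 4 vertices. Extrusion per mm of travel: 0.4 × 0.24 / (π × 0.875²) = 0.039912. Accumulating E over each segment gives final E = 2.4746.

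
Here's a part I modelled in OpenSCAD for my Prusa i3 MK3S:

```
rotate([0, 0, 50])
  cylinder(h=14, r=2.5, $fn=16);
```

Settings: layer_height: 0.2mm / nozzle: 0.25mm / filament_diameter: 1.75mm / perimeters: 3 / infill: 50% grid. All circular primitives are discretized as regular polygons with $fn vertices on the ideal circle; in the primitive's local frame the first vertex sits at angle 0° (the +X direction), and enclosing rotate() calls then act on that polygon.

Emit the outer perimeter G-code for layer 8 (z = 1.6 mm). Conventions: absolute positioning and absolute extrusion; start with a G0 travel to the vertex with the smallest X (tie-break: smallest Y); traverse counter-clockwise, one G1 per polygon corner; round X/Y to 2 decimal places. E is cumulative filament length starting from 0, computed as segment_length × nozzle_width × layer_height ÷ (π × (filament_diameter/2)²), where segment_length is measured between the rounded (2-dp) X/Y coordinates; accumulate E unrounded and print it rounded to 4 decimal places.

G0 X-2.49 Y-0.22 Z1.60
G1 X-2.22 Y-1.15 E0.0201
G1 X-1.61 Y-1.92 E0.0406
G1 X-0.75 Y-2.38 E0.0608
G1 X0.22 Y-2.49 E0.0811
G1 X1.15 Y-2.22 E0.1012
G1 X1.92 Y-1.61 E0.1217
G1 X2.38 Y-0.75 E0.1419
G1 X2.49 Y0.22 E0.1622
G1 X2.22 Y1.15 E0.1824
G1 X1.61 Y1.92 E0.2028
G1 X0.75 Y2.38 E0.2231
G1 X-0.22 Y2.49 E0.2434
G1 X-1.15 Y2.22 E0.2635
G1 X-1.92 Y1.61 E0.2839
G1 X-2.38 Y0.75 E0.3042
G1 X-2.49 Y-0.22 E0.3245

At z = 1.6 mm: the r=2.5 cylinder gives a regular 16-gon of circumradius 2.5 (constant along its height); (rotated 50° about Z; rotation is an isometry so areas/perimeters/island counts are preserved). The outline is a single polygon with 16 vertices. Extrusion per mm of travel: 0.25 × 0.2 / (π × 0.875²) = 0.020788. Accumulating E over each segment gives final E = 0.3245.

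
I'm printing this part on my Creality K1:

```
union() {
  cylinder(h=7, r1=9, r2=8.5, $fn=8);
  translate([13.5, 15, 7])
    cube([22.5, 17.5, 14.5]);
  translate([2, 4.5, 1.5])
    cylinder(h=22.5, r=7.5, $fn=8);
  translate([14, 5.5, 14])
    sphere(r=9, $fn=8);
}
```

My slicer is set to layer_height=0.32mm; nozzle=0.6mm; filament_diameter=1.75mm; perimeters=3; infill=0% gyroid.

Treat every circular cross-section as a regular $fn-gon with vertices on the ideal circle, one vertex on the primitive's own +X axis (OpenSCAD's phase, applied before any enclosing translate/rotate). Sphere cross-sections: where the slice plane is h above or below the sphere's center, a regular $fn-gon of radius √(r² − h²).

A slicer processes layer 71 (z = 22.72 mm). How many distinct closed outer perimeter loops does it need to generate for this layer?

2

At z = 22.72 mm: the cone does not reach this height (z outside [0, 7]); the cube at (13.5, 15) is absent (z outside [7, 21.5]); the cylinder at (2, 4.5): section is a regular 8-gon, circumradius r=7.5; the r=9 sphere at (14, 5.5) contributes a regular 8-gon of circumradius √(9²−8.72²) = 2.227; Combining (union): the 2 present regions are separate (no shared area or edge), so areas and boundary lengths simply add and each stays a separate island — 2 connected regions. The result has 2 disconnected regions.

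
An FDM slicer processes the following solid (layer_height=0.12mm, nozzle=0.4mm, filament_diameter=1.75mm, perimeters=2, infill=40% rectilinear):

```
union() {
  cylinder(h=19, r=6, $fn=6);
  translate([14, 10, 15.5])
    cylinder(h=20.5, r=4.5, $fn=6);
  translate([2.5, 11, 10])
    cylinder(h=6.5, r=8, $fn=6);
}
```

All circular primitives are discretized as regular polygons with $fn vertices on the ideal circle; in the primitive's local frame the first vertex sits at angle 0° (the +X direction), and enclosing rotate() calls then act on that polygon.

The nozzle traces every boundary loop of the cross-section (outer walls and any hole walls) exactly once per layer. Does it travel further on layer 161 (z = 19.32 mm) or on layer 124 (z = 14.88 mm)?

Layer 161 (z = 19.32): the cylinder is absent (z outside [0, 19]); the cylinder at (14, 10): section is a regular 6-gon, circumradius r=4.5 (perimeter = 2·6·4.500·sin(180°/6) = 27.00 mm); the cylinder at (2.5, 11) does not reach this height (z outside [10, 16.5]); Combining (union): only the r=4.5 cylinder at (14, 10) is present, so the union is just that shape — boundary = 27.00 mm. So its perimeter = 27.00 mm. Layer 124 (z = 14.88): the cylinder: section is a regular 6-gon, circumradius r=6 (perimeter = 2·6·6.000·sin(180°/6) = 36.00 mm); the cylinder at (14, 10) is not intersected at this z (z outside [15.5, 36]); the r=8 cylinder at (2.5, 11) gives a regular 6-gon of circumradius 8 (constant along its height) (perimeter = 2·6·8.000·sin(180°/6) = 48.00 mm); Taking the union: the regions partially overlap (shared area 5.79 mm²), so the edge portions inside another operand are dropped and the merged outline is re-measured after clipping — boundary = 71.11 mm. So its perimeter = 71.11 mm. Layer 124 is larger (71.11 vs 27.00 mm).

layer 124 (z = 14.88 mm)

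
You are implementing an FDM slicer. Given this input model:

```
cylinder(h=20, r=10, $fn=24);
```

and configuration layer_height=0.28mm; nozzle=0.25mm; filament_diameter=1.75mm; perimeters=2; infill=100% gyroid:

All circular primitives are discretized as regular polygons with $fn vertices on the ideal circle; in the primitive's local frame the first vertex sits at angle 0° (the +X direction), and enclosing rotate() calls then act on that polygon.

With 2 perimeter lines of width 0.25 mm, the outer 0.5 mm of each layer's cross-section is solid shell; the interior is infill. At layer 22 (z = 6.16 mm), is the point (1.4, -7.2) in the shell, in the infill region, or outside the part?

At z = 6.16 mm: the r=10 cylinder contributes a regular 24-gon of circumradius 10. Overall, the cross-section is a single solid region. The nearest boundary edge runs (-0.00, -10.00)→(2.59, -9.66); distance from the point to it = 2.59 mm. The point is inside the cross-section and 2.59 mm from the nearest boundary — more than the 0.5 mm shell width (2 × 0.25), so it's in the infill interior.

infill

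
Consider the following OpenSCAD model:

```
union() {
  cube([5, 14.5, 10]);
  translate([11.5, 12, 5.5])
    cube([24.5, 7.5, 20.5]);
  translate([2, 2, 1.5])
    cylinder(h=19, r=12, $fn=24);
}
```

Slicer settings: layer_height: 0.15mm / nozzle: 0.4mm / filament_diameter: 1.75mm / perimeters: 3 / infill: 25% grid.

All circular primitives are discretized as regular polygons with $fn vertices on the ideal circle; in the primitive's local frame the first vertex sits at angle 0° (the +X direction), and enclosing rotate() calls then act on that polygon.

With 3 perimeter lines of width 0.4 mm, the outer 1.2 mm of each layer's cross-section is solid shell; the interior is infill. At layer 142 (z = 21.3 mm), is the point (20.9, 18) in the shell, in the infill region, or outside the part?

infill

At z = 21.3 mm: the cube is absent (z outside [0, 10]); the cube at (11.5, 12) (footprint 24.5×7.5) is included at this height; the cylinder at (2, 2) is not intersected at this z (z outside [1.5, 20.5]); Combining (union): only the 24.5×7.5 cube at (11.5, 12) is present, so the union is just that shape — 1 connected region. Overall, the cross-section is a single solid region. The nearest boundary edge runs (36.00, 19.50)→(11.50, 19.50); distance from the point to it = 1.50 mm. The point is inside the cross-section and 1.50 mm from the nearest boundary — more than the 1.2 mm shell width (3 × 0.4), so it's in the infill interior.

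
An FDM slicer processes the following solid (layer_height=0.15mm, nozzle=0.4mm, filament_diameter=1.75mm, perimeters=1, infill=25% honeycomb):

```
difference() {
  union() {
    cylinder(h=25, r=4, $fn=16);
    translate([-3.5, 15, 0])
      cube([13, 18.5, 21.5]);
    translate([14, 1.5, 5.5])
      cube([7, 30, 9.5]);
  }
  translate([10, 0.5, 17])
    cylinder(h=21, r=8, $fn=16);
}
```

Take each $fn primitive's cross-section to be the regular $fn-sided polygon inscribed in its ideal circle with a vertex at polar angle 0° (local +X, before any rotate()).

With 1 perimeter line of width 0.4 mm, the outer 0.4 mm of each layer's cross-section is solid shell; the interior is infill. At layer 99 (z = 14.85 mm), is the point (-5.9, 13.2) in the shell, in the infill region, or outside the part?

outside

At z = 14.85 mm: the r=4 cylinder gives a regular 16-gon of circumradius 4 (constant along its height); the cube at (-3.5, 15) is present — its section is the full 13×18.5 rectangle; the cube at (14, 1.5) is present — its section is the full 7×30 rectangle; Taking the union: the 3 present regions are separate (no shared area or edge), so areas and boundary lengths simply add and each stays a separate island — 3 connected regions; the cylinder at (10, 0.5) is not intersected at this z (z outside [17, 38]); Subtracting the remaining from the first: none of the subtracted shapes is present at this height, so that combined region is unchanged — 3 connected regions. Overall, the cross-section has 3 separate islands. The nearest boundary edge runs (-3.50, 15.00)→(-3.50, 33.50); distance from the point to it = 3.00 mm. The point is not inside any of the regions above, so it lies outside the cross-section (3.00 mm from the nearest boundary).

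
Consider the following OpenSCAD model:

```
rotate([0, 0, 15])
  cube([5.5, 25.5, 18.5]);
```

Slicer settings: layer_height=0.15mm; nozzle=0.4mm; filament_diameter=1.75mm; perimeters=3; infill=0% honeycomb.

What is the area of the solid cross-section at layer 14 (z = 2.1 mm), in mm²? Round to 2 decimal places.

At z = 2.1 mm: the 5.5×25.5 cube contributes its full rectangle (area 140.25 mm²); (rotated 15° about Z; rotation is an isometry so areas/perimeters/island counts are preserved). Overall, the cross-section is a single solid region. Net area = 140.25 mm².

140.25 mm²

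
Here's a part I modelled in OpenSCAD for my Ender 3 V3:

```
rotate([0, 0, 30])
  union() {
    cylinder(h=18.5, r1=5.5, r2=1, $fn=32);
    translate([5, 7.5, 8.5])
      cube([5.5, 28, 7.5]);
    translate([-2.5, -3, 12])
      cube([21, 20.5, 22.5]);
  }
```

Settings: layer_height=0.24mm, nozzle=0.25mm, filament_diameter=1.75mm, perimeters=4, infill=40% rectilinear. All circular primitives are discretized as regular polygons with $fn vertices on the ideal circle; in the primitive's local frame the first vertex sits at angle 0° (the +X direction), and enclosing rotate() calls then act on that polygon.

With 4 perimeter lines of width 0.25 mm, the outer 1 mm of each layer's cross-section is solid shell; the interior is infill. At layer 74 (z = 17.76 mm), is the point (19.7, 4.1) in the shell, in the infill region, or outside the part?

outside

At z = 17.76 mm: the cone (r1=5.5→r2=1) has section circumradius 1.180 here — a regular 32-gon; the cube at (5, 7.5) does not reach this height (z outside [8.5, 16]); the 21×20.5 cube at (-2.5, -3) contributes its full rectangle; Taking the union: the cone lies entirely inside the 21×20.5 cube at (-2.5, -3), so the union is just the 21×20.5 cube at (-2.5, -3) — 1 connected region; (rotated 30° about Z; rotation is an isometry so areas/perimeters/island counts are preserved). Overall, the cross-section is a single solid region. Undo the 30° rotation: the query point maps to (19.111, -6.299) in the un-rotated model frame. The nearest boundary edge runs (18.50, 17.50)→(18.50, -3.00); distance from the point to it = 3.36 mm. The point is not inside any of the regions above, so it lies outside the cross-section (3.36 mm from the nearest boundary).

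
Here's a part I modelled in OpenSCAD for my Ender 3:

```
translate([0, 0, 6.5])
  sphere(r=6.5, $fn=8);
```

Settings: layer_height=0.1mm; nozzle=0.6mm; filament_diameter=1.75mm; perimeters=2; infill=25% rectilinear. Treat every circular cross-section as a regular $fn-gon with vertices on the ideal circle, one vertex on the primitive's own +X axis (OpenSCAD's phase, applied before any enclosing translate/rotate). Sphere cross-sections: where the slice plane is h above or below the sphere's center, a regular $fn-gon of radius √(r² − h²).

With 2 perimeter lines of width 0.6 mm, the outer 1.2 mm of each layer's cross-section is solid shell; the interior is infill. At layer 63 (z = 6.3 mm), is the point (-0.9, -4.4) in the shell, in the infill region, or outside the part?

infill

At z = 6.3 mm: the r=6.5 sphere contributes a regular 8-gon of circumradius √(6.5²−0.2²) = 6.497. Overall, the cross-section is a single solid region. The nearest boundary edge runs (-4.59, -4.59)→(-0.00, -6.50); distance from the point to it = 1.59 mm. The point is inside the cross-section and 1.59 mm from the nearest boundary — more than the 1.2 mm shell width (2 × 0.6), so it's in the infill interior.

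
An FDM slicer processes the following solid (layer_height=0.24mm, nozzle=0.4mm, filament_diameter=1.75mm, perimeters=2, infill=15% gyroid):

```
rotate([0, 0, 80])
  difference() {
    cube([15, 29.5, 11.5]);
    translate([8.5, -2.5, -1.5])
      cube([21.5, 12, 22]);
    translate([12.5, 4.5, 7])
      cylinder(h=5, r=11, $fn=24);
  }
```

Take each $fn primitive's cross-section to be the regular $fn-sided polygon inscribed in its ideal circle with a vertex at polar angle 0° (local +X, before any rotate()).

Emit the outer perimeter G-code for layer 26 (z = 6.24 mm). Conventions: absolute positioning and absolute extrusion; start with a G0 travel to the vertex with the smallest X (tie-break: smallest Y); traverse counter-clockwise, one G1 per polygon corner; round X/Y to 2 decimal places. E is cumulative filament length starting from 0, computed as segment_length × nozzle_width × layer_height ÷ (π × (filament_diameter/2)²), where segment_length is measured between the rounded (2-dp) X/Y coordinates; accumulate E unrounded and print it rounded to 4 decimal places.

At z = 6.24 mm: the 15×29.5 cube contributes its full rectangle; the cube at (8.5, -2.5) (footprint 21.5×12) is included at this height; the cylinder at (12.5, 4.5) does not reach this height (z outside [7, 12]); After the difference (first − rest): starting from the 15×29.5 cube, the 21.5×12 cube at (8.5, -2.5) partially overlaps it — only the 61.75 mm² overlap (of its 258.00 mm²) is removed, clipping the outline — 1 connected region; (whole slice rotated 80° about Z — lengths, areas and connectivity unchanged). The outline is a single polygon with 6 vertices. Extrusion per mm of travel: 0.4 × 0.24 / (π × 0.875²) = 0.039912. Accumulating E over each segment gives final E = 3.5522.

G0 X-29.05 Y5.12 Z6.24
G1 X0.00 Y0.00 E1.1773
G1 X1.48 Y8.37 E1.5166
G1 X-7.88 Y10.02 E1.8959
G1 X-6.75 Y16.42 E2.1553
G1 X-26.45 Y19.89 E2.9537
G1 X-29.05 Y5.12 E3.5522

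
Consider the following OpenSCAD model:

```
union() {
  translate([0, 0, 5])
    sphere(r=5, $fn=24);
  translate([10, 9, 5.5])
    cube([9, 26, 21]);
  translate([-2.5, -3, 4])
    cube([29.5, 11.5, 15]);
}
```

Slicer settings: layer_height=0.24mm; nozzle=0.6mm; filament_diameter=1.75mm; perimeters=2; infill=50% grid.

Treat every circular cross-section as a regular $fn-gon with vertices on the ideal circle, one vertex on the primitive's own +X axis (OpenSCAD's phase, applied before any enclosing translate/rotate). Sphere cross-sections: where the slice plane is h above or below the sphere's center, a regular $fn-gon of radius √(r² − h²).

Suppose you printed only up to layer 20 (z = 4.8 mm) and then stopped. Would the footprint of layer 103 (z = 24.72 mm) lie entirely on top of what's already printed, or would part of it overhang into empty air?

Compare the two slices. At z = 4.8: the r=5 sphere slices to a regular 24-gon of circumradius 4.996 (√(r²−h²) with h=0.2 from center) (area = (24/2)·4.996²·sin(360°/24) = 77.52 mm²); the cube at (10, 9) does not reach this height (z outside [5.5, 26.5]); the cube at (-2.5, -3) is present — its section is the full 29.5×11.5 rectangle (area 339.25 mm²); Taking the union: the regions partially overlap — summed areas 416.77 mm² minus the doubly-counted overlap 52.69 mm² gives 364.08 mm² — area = 364.08 mm². At z = 24.72: the sphere is not intersected at this z (|z−center|=19.720 > r=5); the 9×26 cube at (10, 9) contributes its full rectangle (area 234.00 mm²); the cube at (-2.5, -3) is not intersected at this z (z outside [4, 19]); Combining (union): only the 9×26 cube at (10, 9) is present, so the union is just that shape — area = 234.00 mm². Checking containment: at z = 24.72 the cross-section extends beyond the z = 4.8 cross-section by about 234.00 mm².

part overhangs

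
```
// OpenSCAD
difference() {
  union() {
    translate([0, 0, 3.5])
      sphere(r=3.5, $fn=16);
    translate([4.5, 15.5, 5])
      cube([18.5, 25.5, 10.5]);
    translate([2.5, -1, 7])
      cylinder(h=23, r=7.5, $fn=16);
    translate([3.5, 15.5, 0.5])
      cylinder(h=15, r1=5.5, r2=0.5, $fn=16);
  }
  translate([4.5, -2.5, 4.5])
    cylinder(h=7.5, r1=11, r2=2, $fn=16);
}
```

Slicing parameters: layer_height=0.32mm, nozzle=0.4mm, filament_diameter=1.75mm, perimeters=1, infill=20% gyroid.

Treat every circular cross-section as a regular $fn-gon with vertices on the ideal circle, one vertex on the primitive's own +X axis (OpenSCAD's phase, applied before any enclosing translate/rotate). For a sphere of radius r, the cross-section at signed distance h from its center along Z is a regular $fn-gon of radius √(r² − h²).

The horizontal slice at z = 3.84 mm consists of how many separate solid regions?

At z = 3.84 mm: the sphere: section is a regular 16-gon, circumradius = √(r²−h²) = √(3.5²−0.34²) = 3.483; the cube at (4.5, 15.5) is absent (z outside [5, 15.5]); the cylinder at (2.5, -1) is absent (z outside [7, 30]); the cone at (3.5, 15.5) (r1=5.5→r2=0.5) has section circumradius 4.387 here — a regular 16-gon; Merging all regions: the 2 present regions are separate (no shared area or edge), so areas and boundary lengths simply add and each stays a separate island — 2 connected regions; the cone at (4.5, -2.5) does not reach this height (z outside [4.5, 12]); Taking the first minus the rest: none of the subtracted shapes is present at this height, so the result so far is unchanged — 2 connected regions. The result has 2 disconnected regions.

2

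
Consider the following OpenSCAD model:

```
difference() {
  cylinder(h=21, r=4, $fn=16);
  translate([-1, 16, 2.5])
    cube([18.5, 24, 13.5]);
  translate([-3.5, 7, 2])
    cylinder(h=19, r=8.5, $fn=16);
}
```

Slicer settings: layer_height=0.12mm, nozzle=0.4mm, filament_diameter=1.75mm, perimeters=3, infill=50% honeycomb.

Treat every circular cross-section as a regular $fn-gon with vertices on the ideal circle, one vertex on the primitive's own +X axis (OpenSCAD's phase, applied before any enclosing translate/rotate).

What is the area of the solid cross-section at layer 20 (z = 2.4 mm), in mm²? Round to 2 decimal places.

22.53 mm²

At z = 2.4 mm: the r=4 cylinder gives a regular 16-gon of circumradius 4 (constant along its height) (area = (16/2)·4.000²·sin(360°/16) = 48.98 mm²); the cube at (-1, 16) is not intersected at this z (z outside [2.5, 16]); the r=8.5 cylinder at (-3.5, 7) gives a regular 16-gon of circumradius 8.5 (constant along its height) (area = (16/2)·8.500²·sin(360°/16) = 221.19 mm²); Subtracting the remaining from the first: starting from the r=4 cylinder (48.98 mm²), the r=8.5 cylinder at (-3.5, 7) partially overlaps it — only the 26.45 mm² overlap (of its 221.19 mm²) is removed, clipping the outline — area = 22.53 mm². Overall, the cross-section is a single solid region. Net area = 22.53 mm².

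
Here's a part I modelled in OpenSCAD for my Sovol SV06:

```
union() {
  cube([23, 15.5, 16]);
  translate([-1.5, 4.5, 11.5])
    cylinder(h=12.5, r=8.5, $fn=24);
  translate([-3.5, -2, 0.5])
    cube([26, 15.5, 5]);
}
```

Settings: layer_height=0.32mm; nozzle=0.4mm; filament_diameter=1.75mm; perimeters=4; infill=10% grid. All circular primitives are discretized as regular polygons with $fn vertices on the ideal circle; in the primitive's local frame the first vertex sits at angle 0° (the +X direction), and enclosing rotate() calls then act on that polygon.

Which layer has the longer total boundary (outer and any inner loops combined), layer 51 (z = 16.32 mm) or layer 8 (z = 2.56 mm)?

Layer 51 (z = 16.32): the cube is not intersected at this z (z outside [0, 16]); the r=8.5 cylinder at (-1.5, 4.5) contributes a regular 24-gon of circumradius 8.5 (perimeter = 2·24·8.500·sin(180°/24) = 53.25 mm); the cube at (-3.5, -2) does not reach this height (z outside [0.5, 5.5]); Combining (union): only the r=8.5 cylinder at (-1.5, 4.5) is present, so the union is just that shape — boundary = 53.25 mm. So its perimeter = 53.25 mm. Layer 8 (z = 2.56): the cube is present — its section is the full 23×15.5 rectangle (perimeter 77.00 mm); the cylinder at (-1.5, 4.5) is absent (z outside [11.5, 24]); the cube at (-3.5, -2) (footprint 26×15.5) is included at this height (perimeter 83.00 mm); Combining (union): the regions partially overlap (shared area 303.75 mm²), so the edge portions inside another operand are dropped and the merged outline is re-measured after clipping — boundary = 88.00 mm. So its perimeter = 88.00 mm. Layer 8 is larger (88.00 vs 53.25 mm).

layer 8 (z = 2.56 mm)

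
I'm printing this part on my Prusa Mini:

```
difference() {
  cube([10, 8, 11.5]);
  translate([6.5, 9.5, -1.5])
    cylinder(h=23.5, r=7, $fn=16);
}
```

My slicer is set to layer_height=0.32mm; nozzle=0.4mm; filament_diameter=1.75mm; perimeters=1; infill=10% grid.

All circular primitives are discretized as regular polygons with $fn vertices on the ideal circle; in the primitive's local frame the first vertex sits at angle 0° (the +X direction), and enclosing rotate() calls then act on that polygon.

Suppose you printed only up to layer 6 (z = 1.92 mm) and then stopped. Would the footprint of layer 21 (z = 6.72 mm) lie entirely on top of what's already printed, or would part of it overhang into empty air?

Compare the two slices. At z = 1.92: the 10×8 cube contributes its full rectangle (area 80.00 mm²); the r=7 cylinder at (6.5, 9.5) contributes a regular 16-gon of circumradius 7 (area = (16/2)·7.000²·sin(360°/16) = 150.01 mm²); After the difference (first − rest): starting from the 10×8 cube (80.00 mm²), the r=7 cylinder at (6.5, 9.5) partially overlaps it — only the 45.00 mm² overlap (of its 150.01 mm²) is removed, clipping the outline — area = 35.00 mm². At z = 6.72: the cube (footprint 10×8) is included at this height (area 80.00 mm²); the r=7 cylinder at (6.5, 9.5) gives a regular 16-gon of circumradius 7 (constant along its height) (area = (16/2)·7.000²·sin(360°/16) = 150.01 mm²); Subtracting the remaining from the first: starting from the 10×8 cube (80.00 mm²), the r=7 cylinder at (6.5, 9.5) partially overlaps it — only the 45.00 mm² overlap (of its 150.01 mm²) is removed, clipping the outline — area = 35.00 mm². Checking containment: the cross-section at z = 6.72 is a subset of the cross-section at z = 1.92.

entirely on top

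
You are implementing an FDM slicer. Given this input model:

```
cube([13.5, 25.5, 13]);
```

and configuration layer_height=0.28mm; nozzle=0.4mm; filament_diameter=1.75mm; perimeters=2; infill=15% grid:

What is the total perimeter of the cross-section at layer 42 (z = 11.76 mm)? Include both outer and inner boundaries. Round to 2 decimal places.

78.00 mm

At z = 11.76 mm: the cube is present — its section is the full 13.5×25.5 rectangle (perimeter 78.00 mm). Overall, the cross-section is a single solid region. Total boundary length (outer) = 78.00 mm.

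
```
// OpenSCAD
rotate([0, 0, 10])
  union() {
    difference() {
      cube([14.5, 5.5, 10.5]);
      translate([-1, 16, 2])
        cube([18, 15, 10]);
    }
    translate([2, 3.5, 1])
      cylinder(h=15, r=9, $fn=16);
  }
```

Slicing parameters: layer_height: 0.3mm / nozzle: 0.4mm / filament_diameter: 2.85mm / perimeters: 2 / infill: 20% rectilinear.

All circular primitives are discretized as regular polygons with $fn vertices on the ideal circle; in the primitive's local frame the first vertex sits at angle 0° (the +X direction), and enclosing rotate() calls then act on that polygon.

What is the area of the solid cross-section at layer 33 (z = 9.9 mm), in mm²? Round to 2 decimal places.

At z = 9.9 mm: the cube is present — its section is the full 14.5×5.5 rectangle (area 79.75 mm²); the cube at (-1, 16) is present — its section is the full 18×15 rectangle (area 270.00 mm²); Subtracting the remaining from the first: starting from the 14.5×5.5 cube (79.75 mm²), the 18×15 cube at (-1, 16) misses the remaining region (no effect) — area = 79.75 mm²; the r=9 cylinder at (2, 3.5) contributes a regular 16-gon of circumradius 9 (area = (16/2)·9.000²·sin(360°/16) = 247.98 mm²); Taking the union: the regions partially overlap — summed areas 327.73 mm² minus the doubly-counted overlap 58.88 mm² gives 268.85 mm² — area = 268.85 mm²; (rotated 10° about Z; rotation is an isometry so areas/perimeters/island counts are preserved). Overall, the cross-section is a single solid region. Net area = 268.85 mm².

268.85 mm²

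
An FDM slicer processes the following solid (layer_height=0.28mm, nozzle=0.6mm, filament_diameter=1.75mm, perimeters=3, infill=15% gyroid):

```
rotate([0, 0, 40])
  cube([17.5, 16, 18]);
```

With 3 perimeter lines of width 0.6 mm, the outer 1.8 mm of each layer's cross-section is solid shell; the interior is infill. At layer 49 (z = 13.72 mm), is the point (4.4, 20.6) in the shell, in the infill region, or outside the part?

shell

At z = 13.72 mm: the cube (footprint 17.5×16) is included at this height; (rotated 40° about Z; rotation is an isometry so areas/perimeters/island counts are preserved). Overall, the cross-section is a single solid region. Undo the 40° rotation: the query point maps to (16.612, 12.952) in the un-rotated model frame. The nearest boundary edge runs (17.50, 0.00)→(17.50, 16.00); distance from the point to it = 0.89 mm. The point is inside the cross-section, 0.89 mm from the nearest boundary — within the 1.8 mm shell band (3 × 0.6).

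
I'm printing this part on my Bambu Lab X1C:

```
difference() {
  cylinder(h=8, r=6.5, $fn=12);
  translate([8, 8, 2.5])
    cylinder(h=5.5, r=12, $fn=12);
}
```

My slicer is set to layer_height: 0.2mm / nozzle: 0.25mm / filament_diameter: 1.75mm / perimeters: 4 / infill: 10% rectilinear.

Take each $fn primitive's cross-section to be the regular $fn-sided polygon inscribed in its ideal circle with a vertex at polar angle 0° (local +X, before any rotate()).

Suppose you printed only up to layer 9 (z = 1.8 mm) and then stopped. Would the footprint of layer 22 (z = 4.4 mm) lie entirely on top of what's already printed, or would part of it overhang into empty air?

Compare the two slices. At z = 1.8: the cylinder: section is a regular 12-gon, circumradius r=6.5 (area = (12/2)·6.500²·sin(360°/12) = 126.75 mm²); the cylinder at (8, 8) does not reach this height (z outside [2.5, 8]); Taking the first minus the rest: none of the subtracted shapes is present at this height, so the r=6.5 cylinder is unchanged — area = 126.75 mm². At z = 4.4: the r=6.5 cylinder contributes a regular 12-gon of circumradius 6.5 (area = (12/2)·6.500²·sin(360°/12) = 126.75 mm²); the r=12 cylinder at (8, 8) gives a regular 12-gon of circumradius 12 (constant along its height) (area = (12/2)·12.000²·sin(360°/12) = 432.00 mm²); Taking the first minus the rest: starting from the r=6.5 cylinder (126.75 mm²), the r=12 cylinder at (8, 8) partially overlaps it — only the 61.05 mm² overlap (of its 432.00 mm²) is removed, clipping the outline — area = 65.70 mm². Checking containment: the cross-section at z = 4.4 is a subset of the cross-section at z = 1.8.

entirely on top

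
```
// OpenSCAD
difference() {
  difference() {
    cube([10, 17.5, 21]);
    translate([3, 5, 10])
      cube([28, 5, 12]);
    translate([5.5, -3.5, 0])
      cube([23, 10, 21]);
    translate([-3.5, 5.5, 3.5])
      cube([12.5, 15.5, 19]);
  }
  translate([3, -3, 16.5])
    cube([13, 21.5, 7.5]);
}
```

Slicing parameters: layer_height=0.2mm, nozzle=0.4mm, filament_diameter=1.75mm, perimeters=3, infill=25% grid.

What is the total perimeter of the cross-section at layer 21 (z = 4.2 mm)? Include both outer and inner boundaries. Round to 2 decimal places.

At z = 4.2 mm: the cube is present — its section is the full 10×17.5 rectangle (perimeter 55.00 mm); the cube at (3, 5) is absent (z outside [10, 22]); the cube at (5.5, -3.5) is present — its section is the full 23×10 rectangle (perimeter 66.00 mm); the 12.5×15.5 cube at (-3.5, 5.5) contributes its full rectangle (perimeter 56.00 mm); Subtracting the remaining from the first: starting from the 10×17.5 cube, the 23×10 cube at (5.5, -3.5) partially overlaps it — only the 29.25 mm² overlap (of its 230.00 mm²) is removed, clipping the outline; the 12.5×15.5 cube at (-3.5, 5.5) partially overlaps it — only the 104.50 mm² overlap (of its 193.75 mm²) is removed, clipping the outline — boundary = 46.00 mm; the cube at (3, -3) is absent (z outside [16.5, 24]); After the difference (first − rest): none of the subtracted shapes is present at this height, so the result so far is unchanged — boundary = 46.00 mm. Overall, the cross-section has 2 separate islands. Total boundary length (outer) = 46.00 mm.

46.00 mm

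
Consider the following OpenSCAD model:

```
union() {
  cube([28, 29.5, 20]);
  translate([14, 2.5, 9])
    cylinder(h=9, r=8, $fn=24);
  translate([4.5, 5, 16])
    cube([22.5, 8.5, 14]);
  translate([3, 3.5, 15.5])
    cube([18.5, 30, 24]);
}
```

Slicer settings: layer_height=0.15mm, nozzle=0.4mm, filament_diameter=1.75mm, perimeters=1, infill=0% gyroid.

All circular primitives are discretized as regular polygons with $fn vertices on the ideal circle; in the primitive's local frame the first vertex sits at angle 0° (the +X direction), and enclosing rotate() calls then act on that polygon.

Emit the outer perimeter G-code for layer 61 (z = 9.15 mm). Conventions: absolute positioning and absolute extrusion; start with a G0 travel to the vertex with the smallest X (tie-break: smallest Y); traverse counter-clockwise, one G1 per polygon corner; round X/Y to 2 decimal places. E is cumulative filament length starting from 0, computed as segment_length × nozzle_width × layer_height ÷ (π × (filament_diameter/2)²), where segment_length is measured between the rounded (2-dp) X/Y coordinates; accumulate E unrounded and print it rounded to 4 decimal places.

At z = 9.15 mm: the cube is present — its section is the full 28×29.5 rectangle; the r=8 cylinder at (14, 2.5) contributes a regular 24-gon of circumradius 8; the cube at (4.5, 5) is absent (z outside [16, 30]); the cube at (3, 3.5) is not intersected at this z (z outside [15.5, 39.5]); Merging all regions: the regions partially overlap (shared area 138.51 mm²), so overlapping operands fuse into one piece — 1 connected region. The outline is a single polygon with 15 vertices. Extrusion per mm of travel: 0.4 × 0.15 / (π × 0.875²) = 0.024945. Accumulating E over each segment gives final E = 2.9899.

G0 X0.00 Y0.00 Z9.15
G1 X6.45 Y0.00 E0.1609
G1 X7.07 Y-1.50 E0.2014
G1 X8.34 Y-3.16 E0.2535
G1 X10.00 Y-4.43 E0.3057
G1 X11.93 Y-5.23 E0.3578
G1 X14.00 Y-5.50 E0.4098
G1 X16.07 Y-5.23 E0.4619
G1 X18.00 Y-4.43 E0.5140
G1 X19.66 Y-3.16 E0.5662
G1 X20.93 Y-1.50 E0.6183
G1 X21.55 Y0.00 E0.6588
G1 X28.00 Y0.00 E0.8197
G1 X28.00 Y29.50 E1.5556
G1 X0.00 Y29.50 E2.2540
G1 X0.00 Y0.00 E2.9899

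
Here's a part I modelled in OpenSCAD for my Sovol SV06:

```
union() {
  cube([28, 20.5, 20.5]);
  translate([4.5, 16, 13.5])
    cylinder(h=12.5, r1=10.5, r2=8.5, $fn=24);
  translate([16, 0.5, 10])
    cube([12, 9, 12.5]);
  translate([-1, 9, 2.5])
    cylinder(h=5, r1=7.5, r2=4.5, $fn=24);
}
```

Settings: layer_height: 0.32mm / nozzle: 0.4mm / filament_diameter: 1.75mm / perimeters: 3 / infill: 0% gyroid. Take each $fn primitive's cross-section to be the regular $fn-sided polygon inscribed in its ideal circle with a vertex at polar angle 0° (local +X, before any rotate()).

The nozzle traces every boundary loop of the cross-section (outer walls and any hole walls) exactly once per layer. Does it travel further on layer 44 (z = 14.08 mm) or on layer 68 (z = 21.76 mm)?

Layer 44 (z = 14.08): the 28×20.5 cube contributes its full rectangle (perimeter 97.00 mm); the cone at (4.5, 16) (r1=10.5→r2=8.5) has section circumradius 10.407 here — a regular 24-gon (perimeter = 2·24·10.407·sin(180°/24) = 65.20 mm); the cube at (16, 0.5) (footprint 12×9) is included at this height (perimeter 42.00 mm); the cone at (-1, 9) is absent (z outside [2.5, 7.5]); Merging all regions: the regions partially overlap (shared area 302.42 mm²), so the edge portions inside another operand are dropped and the merged outline is re-measured after clipping — boundary = 108.95 mm. So its perimeter = 108.95 mm. Layer 68 (z = 21.76): the cube is not intersected at this z (z outside [0, 20.5]); the cone at (4.5, 16): at t=0.661 of its height the radius interpolates to r₁+(r₂−r₁)t = 9.178, giving a regular 24-gon of that circumradius (perimeter = 2·24·9.178·sin(180°/24) = 57.51 mm); the cube at (16, 0.5) is present — its section is the full 12×9 rectangle (perimeter 42.00 mm); the cone at (-1, 9) does not reach this height (z outside [2.5, 7.5]); Taking the union: the 2 present regions are separate (no shared area or edge), so areas and boundary lengths simply add and each stays a separate island — boundary = 99.51 mm. So its perimeter = 99.51 mm. Layer 44 is larger (108.95 vs 99.51 mm).

layer 44 (z = 14.08 mm)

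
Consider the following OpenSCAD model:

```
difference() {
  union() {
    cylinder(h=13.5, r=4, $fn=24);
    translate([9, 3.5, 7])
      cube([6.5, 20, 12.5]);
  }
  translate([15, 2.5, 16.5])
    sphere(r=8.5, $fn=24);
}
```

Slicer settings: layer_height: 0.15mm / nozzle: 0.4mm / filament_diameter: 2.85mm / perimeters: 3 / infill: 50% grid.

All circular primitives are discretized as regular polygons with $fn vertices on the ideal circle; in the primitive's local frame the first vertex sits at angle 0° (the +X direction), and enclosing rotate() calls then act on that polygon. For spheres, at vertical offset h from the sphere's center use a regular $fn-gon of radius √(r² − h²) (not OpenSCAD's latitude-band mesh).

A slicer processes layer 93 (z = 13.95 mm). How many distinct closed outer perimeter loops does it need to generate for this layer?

At z = 13.95 mm: the cylinder is not intersected at this z (z outside [0, 13.5]); the cube at (9, 3.5) (footprint 6.5×20) is included at this height; Merging all regions: only the 6.5×20 cube at (9, 3.5) is present, so the union is just that shape — 1 connected region; the r=8.5 sphere at (15, 2.5) contributes a regular 24-gon of circumradius √(8.5²−2.55²) = 8.108; After the difference (first − rest): starting from the result so far, the r=8.5 sphere at (15, 2.5) partially overlaps it — only the 40.98 mm² overlap (of its 204.20 mm²) is removed, clipping the outline — 1 connected region. The result has 1 disconnected region.

1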